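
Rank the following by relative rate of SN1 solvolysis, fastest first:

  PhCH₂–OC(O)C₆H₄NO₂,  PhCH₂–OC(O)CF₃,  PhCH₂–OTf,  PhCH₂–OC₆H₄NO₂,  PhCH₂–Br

PhCH₂–OTf > PhCH₂–Br > PhCH₂–OC(O)CF₃ > PhCH₂–OC(O)C₆H₄NO₂ > PhCH₂–OC₆H₄NO₂

Identical carbon frameworks mean the comparison reduces to leaving-group quality.
Rank by basicity of the departing species: weakest base leaves most easily.
PhCH₂–OTf loses OTf⁻: pKₐ(CF₃SO₃H (triflic acid)) ≈ -14
PhCH₂–Br loses Br⁻: pKₐ(HBr) ≈ -9
PhCH₂–OC(O)CF₃ loses CF₃COO⁻: pKₐ(CF₃COOH) ≈ 0.2
PhCH₂–OC(O)C₆H₄NO₂ loses p-O₂N–C₆H₄–COO⁻: pKₐ(p-nitrobenzoic acid) ≈ 3.4
PhCH₂–OC₆H₄NO₂ loses p-O₂N–C₆H₄–O⁻: pKₐ(p-nitrophenol) ≈ 7.2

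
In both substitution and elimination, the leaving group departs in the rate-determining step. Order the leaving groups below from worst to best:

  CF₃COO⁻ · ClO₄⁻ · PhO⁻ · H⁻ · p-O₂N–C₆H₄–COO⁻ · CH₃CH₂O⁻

H⁻ < CH₃CH₂O⁻ < PhO⁻ < p-O₂N–C₆H₄–COO⁻ < CF₃COO⁻ < ClO₄⁻

ClO₄⁻: pKₐ(HClO₄) ≈ -10
CF₃COO⁻: pKₐ(CF₃COOH) ≈ 0.2
p-O₂N–C₆H₄–COO⁻: pKₐ(p-nitrobenzoic acid) ≈ 3.4
PhO⁻: pKₐ(C₆H₅OH (phenol)) ≈ 10
CH₃CH₂O⁻: pKₐ(CH₃CH₂OH) ≈ 16
H⁻: pKₐ(H₂) ≈ 36
Reversing gives the worst-to-best order requested.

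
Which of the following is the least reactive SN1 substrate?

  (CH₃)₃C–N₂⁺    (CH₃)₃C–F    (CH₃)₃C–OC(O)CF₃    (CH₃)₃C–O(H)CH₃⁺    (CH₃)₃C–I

The skeletons are identical, so relative rate is governed entirely by leaving-group ability.
A good leaving group is a weak base: the lower the pKₐ of its conjugate acid, the more readily it departs.
(CH₃)₃C–N₂⁺ loses N₂: no meaningful conjugate acid; N₂ departs as an exceptionally stable neutral molecule
(CH₃)₃C–I loses I⁻: pKₐ(HI) ≈ -10
(CH₃)₃C–O(H)CH₃⁺ loses R'OH: pKₐ(R'OH₂⁺) ≈ -2.4
(CH₃)₃C–OC(O)CF₃ loses CF₃COO⁻: pKₐ(CF₃COOH) ≈ 0.2
(CH₃)₃C–F loses F⁻: pKₐ(HF) ≈ 3.2

(CH₃)₃C–F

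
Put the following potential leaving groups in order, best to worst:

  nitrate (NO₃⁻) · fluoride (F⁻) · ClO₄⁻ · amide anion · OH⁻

ClO₄⁻ > nitrate (NO₃⁻) > fluoride (F⁻) > OH⁻ > amide anion

A good leaving group is a weak base: the lower the pKₐ of its conjugate acid, the more readily it departs.
ClO₄⁻: pKₐ(HClO₄) ≈ -10 — extremely weak base; rarely used for safety reasons
nitrate (NO₃⁻): pKₐ(HNO₃) ≈ -1.3 — resonance-delocalised over three oxygens
fluoride (F⁻): pKₐ(HF) ≈ 3.2 — small and strongly basic; the poor halide leaving group
OH⁻: pKₐ(H₂O) ≈ 15.7 — strong base; essentially never leaves without prior activation
amide anion: pKₐ(NH₃) ≈ 38 — extremely strong base; never a leaving group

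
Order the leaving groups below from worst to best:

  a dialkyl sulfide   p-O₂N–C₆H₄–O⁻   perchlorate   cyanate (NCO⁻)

p-O₂N–C₆H₄–O⁻ < cyanate (NCO⁻) < a dialkyl sulfide < perchlorate

The more stable X⁻ (or X) is on its own — i.e. the weaker a base it is — the better a leaving group it makes.
perchlorate: pKₐ(HClO₄) ≈ -10 — extremely weak base; rarely used for safety reasons
a dialkyl sulfide: pKₐ(R'₂SH⁺) ≈ -7 — neutral; leaves from a sulfonium salt (R–SR'₂⁺)
cyanate (NCO⁻): pKₐ(HOCN) ≈ 3.5 — resonance between N and O
p-O₂N–C₆H₄–O⁻: pKₐ(p-nitrophenol) ≈ 7.2 — nitro group delocalises the charge; the classic chromogenic LG
The question asks for worst first, so the sequence is read in increasing leaving-group ability.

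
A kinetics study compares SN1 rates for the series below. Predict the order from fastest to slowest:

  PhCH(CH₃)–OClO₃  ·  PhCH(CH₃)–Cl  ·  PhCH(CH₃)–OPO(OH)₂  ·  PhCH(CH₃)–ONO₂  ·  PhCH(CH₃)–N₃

With the same alkyl group throughout, only the leaving group differentiates the rates.
The more stable X⁻ (or X) is on its own — i.e. the weaker a base it is — the better a leaving group it makes.
PhCH(CH₃)–OClO₃ loses ClO₄⁻: pKₐ(HClO₄) ≈ -10
PhCH(CH₃)–Cl loses Cl⁻: pKₐ(HCl) ≈ -7
PhCH(CH₃)–ONO₂ loses NO₃⁻: pKₐ(HNO₃) ≈ -1.3
PhCH(CH₃)–OPO(OH)₂ loses H₂PO₄⁻: pKₐ(H₃PO₄) ≈ 2.1
PhCH(CH₃)–N₃ loses N₃⁻: pKₐ(HN₃) ≈ 4.7

PhCH(CH₃)–OClO₃ > PhCH(CH₃)–Cl > PhCH(CH₃)–ONO₂ > PhCH(CH₃)–OPO(OH)₂ > PhCH(CH₃)–N₃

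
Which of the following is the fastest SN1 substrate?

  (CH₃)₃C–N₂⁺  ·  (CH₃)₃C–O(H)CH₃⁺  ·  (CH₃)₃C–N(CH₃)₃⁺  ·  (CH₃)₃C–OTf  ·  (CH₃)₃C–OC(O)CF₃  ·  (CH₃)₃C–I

(CH₃)₃C–N₂⁺

Same R in every case — rank the leaving groups.
The more stable X⁻ (or X) is on its own — i.e. the weaker a base it is — the better a leaving group it makes.
(CH₃)₃C–N₂⁺ loses N₂: no meaningful conjugate acid; N₂ departs as an exceptionally stable neutral molecule
(CH₃)₃C–OTf loses OTf⁻: pKₐ(CF₃SO₃H (triflic acid)) ≈ -14
(CH₃)₃C–I loses I⁻: pKₐ(HI) ≈ -10
(CH₃)₃C–O(H)CH₃⁺ loses R'OH: pKₐ(R'OH₂⁺) ≈ -2.4
(CH₃)₃C–OC(O)CF₃ loses CF₃COO⁻: pKₐ(CF₃COOH) ≈ 0.2
(CH₃)₃C–N(CH₃)₃⁺ loses NR'₃: pKₐ(R'₃NH⁺) ≈ 10.7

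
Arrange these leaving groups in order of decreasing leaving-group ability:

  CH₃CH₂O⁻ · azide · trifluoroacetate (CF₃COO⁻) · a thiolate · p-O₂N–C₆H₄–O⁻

trifluoroacetate (CF₃COO⁻) > azide > p-O₂N–C₆H₄–O⁻ > a thiolate > CH₃CH₂O⁻

Leaving-group ability tracks the stability of the departed species; conjugate-acid pKₐ is the usual yardstick (lower pKₐ → better LG).
trifluoroacetate (CF₃COO⁻): pKₐ(CF₃COOH) ≈ 0.2
azide: pKₐ(HN₃) ≈ 4.7 — linear, resonance-stabilised
p-O₂N–C₆H₄–O⁻: pKₐ(p-nitrophenol) ≈ 7.2 — nitro group delocalises the charge; the classic chromogenic LG
a thiolate: pKₐ(RSH (a thiol)) ≈ 10.5
CH₃CH₂O⁻: pKₐ(CH₃CH₂OH) ≈ 16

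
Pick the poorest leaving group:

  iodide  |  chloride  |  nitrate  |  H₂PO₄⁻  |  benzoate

benzoate

Rank by basicity of the departing species: weakest base leaves most easily.
iodide: pKₐ(HI) ≈ -10
chloride: pKₐ(HCl) ≈ -7
nitrate: pKₐ(HNO₃) ≈ -1.3
H₂PO₄⁻: pKₐ(H₃PO₄) ≈ 2.1
benzoate: pKₐ(C₆H₅COOH) ≈ 4.2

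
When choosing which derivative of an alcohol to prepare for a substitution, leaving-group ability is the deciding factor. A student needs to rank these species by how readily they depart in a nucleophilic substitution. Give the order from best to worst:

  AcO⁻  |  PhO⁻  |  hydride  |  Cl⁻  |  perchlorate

perchlorate > Cl⁻ > AcO⁻ > PhO⁻ > hydride

Rank by basicity of the departing species: weakest base leaves most easily.
perchlorate: pKₐ(HClO₄) ≈ -10 — extremely weak base; rarely used for safety reasons
Cl⁻: pKₐ(HCl) ≈ -7
AcO⁻: pKₐ(CH₃COOH) ≈ 4.8 — resonance-stabilised but still a weak base
PhO⁻: pKₐ(C₆H₅OH (phenol)) ≈ 10
hydride: pKₐ(H₂) ≈ 36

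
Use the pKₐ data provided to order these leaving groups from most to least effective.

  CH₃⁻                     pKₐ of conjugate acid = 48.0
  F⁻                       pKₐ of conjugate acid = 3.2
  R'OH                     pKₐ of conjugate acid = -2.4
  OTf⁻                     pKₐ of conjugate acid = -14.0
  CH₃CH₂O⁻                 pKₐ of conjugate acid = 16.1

Lower conjugate-acid pKₐ ⇒ weaker base ⇒ better leaving group.
Sorting by the given values: OTf⁻ (-14.0), R'OH (-2.4), F⁻ (3.2), CH₃CH₂O⁻ (16.1), CH₃⁻ (48.0).

OTf⁻ > R'OH > F⁻ > CH₃CH₂O⁻ > CH₃⁻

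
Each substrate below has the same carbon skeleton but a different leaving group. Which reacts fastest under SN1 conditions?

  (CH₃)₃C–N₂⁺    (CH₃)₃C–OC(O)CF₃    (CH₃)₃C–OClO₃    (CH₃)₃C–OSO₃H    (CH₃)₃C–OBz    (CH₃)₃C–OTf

(CH₃)₃C–N₂⁺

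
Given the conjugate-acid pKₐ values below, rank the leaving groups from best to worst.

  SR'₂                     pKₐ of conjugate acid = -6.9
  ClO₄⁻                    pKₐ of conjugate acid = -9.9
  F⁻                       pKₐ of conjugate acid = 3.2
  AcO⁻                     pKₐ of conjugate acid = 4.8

ClO₄⁻ > SR'₂ > F⁻ > AcO⁻

Lower conjugate-acid pKₐ ⇒ weaker base ⇒ better leaving group.
Sorting by the given values: ClO₄⁻ (-9.9), SR'₂ (-6.9), F⁻ (3.2), AcO⁻ (4.8).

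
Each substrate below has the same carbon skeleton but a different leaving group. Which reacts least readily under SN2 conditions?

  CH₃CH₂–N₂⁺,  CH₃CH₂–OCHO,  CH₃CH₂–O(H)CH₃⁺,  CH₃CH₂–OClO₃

Same R in every case — rank the leaving groups.
Leaving-group ability tracks the stability of the departed species; conjugate-acid pKₐ is the usual yardstick (lower pKₐ → better LG).
CH₃CH₂–N₂⁺ loses N₂: no meaningful conjugate acid; N₂ departs as an exceptionally stable neutral molecule
CH₃CH₂–OClO₃ loses ClO₄⁻: pKₐ(HClO₄) ≈ -10
CH₃CH₂–O(H)CH₃⁺ loses R'OH: pKₐ(R'OH₂⁺) ≈ -2.4
CH₃CH₂–OCHO loses HCOO⁻: pKₐ(HCOOH) ≈ 3.8

CH₃CH₂–OCHO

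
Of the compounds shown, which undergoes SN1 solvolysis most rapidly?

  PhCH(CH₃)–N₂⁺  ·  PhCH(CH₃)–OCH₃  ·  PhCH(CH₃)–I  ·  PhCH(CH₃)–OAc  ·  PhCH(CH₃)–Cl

With the same alkyl group throughout, only the leaving group differentiates the rates.
The more stable X⁻ (or X) is on its own — i.e. the weaker a base it is — the better a leaving group it makes.
PhCH(CH₃)–N₂⁺ loses N₂: no meaningful conjugate acid; N₂ departs as an exceptionally stable neutral molecule
PhCH(CH₃)–I loses I⁻: pKₐ(HI) ≈ -10
PhCH(CH₃)–Cl loses Cl⁻: pKₐ(HCl) ≈ -7
PhCH(CH₃)–OAc loses AcO⁻: pKₐ(CH₃COOH) ≈ 4.8
PhCH(CH₃)–OCH₃ loses CH₃O⁻: pKₐ(CH₃OH) ≈ 15.5

PhCH(CH₃)–N₂⁺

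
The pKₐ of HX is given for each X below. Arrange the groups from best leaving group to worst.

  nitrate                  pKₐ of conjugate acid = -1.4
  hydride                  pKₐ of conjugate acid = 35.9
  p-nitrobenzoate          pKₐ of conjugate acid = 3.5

Lower conjugate-acid pKₐ ⇒ weaker base ⇒ better leaving group.
Sorting by the given values: nitrate (-1.4), p-nitrobenzoate (3.5), hydride (35.9).

nitrate > p-nitrobenzoate > hydride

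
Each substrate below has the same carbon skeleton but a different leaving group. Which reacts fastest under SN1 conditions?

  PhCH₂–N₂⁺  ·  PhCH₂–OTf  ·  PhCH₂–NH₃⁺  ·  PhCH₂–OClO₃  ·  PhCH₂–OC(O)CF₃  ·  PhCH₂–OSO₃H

PhCH₂–N₂⁺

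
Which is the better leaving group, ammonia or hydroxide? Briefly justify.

ammonia

ammonia is the better leaving group.
pKₐ(NH₄⁺) ≈ 9.2 versus pKₐ(H₂O) ≈ 15.7: ammonia is the much weaker base.
Neutral but moderately basic; leaves from R–NH₃⁺.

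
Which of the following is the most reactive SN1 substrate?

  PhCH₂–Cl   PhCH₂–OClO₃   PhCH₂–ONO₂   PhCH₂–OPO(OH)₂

Identical carbon frameworks mean the comparison reduces to leaving-group quality.
Rank by basicity of the departing species: weakest base leaves most easily.
PhCH₂–OClO₃ loses ClO₄⁻: pKₐ(HClO₄) ≈ -10
PhCH₂–Cl loses Cl⁻: pKₐ(HCl) ≈ -7
PhCH₂–ONO₂ loses NO₃⁻: pKₐ(HNO₃) ≈ -1.3
PhCH₂–OPO(OH)₂ loses H₂PO₄⁻: pKₐ(H₃PO₄) ≈ 2.1

PhCH₂–OClO₃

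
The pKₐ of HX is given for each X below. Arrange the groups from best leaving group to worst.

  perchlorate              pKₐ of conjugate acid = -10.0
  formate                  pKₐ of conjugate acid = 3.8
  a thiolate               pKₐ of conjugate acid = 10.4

perchlorate > formate > a thiolate

Lower conjugate-acid pKₐ ⇒ weaker base ⇒ better leaving group.
Sorting by the given values: perchlorate (-10.0), formate (3.8), a thiolate (10.4).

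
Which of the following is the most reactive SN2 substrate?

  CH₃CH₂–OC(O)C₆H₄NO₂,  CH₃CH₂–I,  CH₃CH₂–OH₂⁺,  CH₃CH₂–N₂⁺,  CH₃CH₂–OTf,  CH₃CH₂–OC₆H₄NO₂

With the same alkyl group throughout, only the leaving group differentiates the rates.
Rank by basicity of the departing species: weakest base leaves most easily.
CH₃CH₂–N₂⁺ loses N₂: no meaningful conjugate acid; N₂ departs as an exceptionally stable neutral molecule
CH₃CH₂–OTf loses OTf⁻: pKₐ(CF₃SO₃H (triflic acid)) ≈ -14
CH₃CH₂–I loses I⁻: pKₐ(HI) ≈ -10
CH₃CH₂–OH₂⁺ loses H₂O: pKₐ(H₃O⁺) ≈ -1.7
CH₃CH₂–OC(O)C₆H₄NO₂ loses p-O₂N–C₆H₄–COO⁻: pKₐ(p-nitrobenzoic acid) ≈ 3.4
CH₃CH₂–OC₆H₄NO₂ loses p-O₂N–C₆H₄–O⁻: pKₐ(p-nitrophenol) ≈ 7.2

CH₃CH₂–N₂⁺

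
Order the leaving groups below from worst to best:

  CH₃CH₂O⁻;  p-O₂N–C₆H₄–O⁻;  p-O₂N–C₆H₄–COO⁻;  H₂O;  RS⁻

CH₃CH₂O⁻ < RS⁻ < p-O₂N–C₆H₄–O⁻ < p-O₂N–C₆H₄–COO⁻ < H₂O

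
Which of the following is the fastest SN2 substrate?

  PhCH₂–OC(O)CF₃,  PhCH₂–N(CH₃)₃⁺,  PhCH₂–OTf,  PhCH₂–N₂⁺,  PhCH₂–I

PhCH₂–N₂⁺

The skeletons are identical, so relative rate is governed entirely by leaving-group ability.
Leaving-group ability tracks the stability of the departed species; conjugate-acid pKₐ is the usual yardstick (lower pKₐ → better LG).
PhCH₂–N₂⁺ loses N₂: no meaningful conjugate acid; N₂ departs as an exceptionally stable neutral molecule
PhCH₂–OTf loses OTf⁻: pKₐ(CF₃SO₃H (triflic acid)) ≈ -14
PhCH₂–I loses I⁻: pKₐ(HI) ≈ -10
PhCH₂–OC(O)CF₃ loses CF₃COO⁻: pKₐ(CF₃COOH) ≈ 0.2
PhCH₂–N(CH₃)₃⁺ loses NR'₃: pKₐ(R'₃NH⁺) ≈ 10.7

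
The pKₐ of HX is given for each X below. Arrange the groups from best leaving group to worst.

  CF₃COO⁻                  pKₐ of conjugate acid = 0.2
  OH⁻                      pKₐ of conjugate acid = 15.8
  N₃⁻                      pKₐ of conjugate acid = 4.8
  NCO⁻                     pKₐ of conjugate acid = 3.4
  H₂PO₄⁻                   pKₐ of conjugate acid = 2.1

Lower conjugate-acid pKₐ ⇒ weaker base ⇒ better leaving group.
Sorting by the given values: CF₃COO⁻ (0.2), H₂PO₄⁻ (2.1), NCO⁻ (3.4), N₃⁻ (4.8), OH⁻ (15.8).

CF₃COO⁻ > H₂PO₄⁻ > NCO⁻ > N₃⁻ > OH⁻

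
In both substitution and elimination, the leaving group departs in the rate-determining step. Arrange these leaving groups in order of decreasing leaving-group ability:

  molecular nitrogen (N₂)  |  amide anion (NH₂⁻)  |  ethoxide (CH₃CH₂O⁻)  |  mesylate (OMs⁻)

molecular nitrogen (N₂) > mesylate (OMs⁻) > ethoxide (CH₃CH₂O⁻) > amide anion (NH₂⁻)

Leaving-group ability tracks the stability of the departed species; conjugate-acid pKₐ is the usual yardstick (lower pKₐ → better LG).
molecular nitrogen (N₂): no meaningful conjugate acid; N₂ departs as an exceptionally stable neutral molecule
mesylate (OMs⁻): pKₐ(CH₃SO₃H (MsOH)) ≈ -1.9
ethoxide (CH₃CH₂O⁻): pKₐ(CH₃CH₂OH) ≈ 16
amide anion (NH₂⁻): pKₐ(NH₃) ≈ 38 — extremely strong base; never a leaving group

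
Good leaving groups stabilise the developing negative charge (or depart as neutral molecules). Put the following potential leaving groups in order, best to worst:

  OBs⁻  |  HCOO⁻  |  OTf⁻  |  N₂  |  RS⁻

N₂ > OTf⁻ > OBs⁻ > HCOO⁻ > RS⁻

The more stable X⁻ (or X) is on its own — i.e. the weaker a base it is — the better a leaving group it makes.
N₂: no meaningful conjugate acid; N₂ departs as an exceptionally stable neutral molecule
OTf⁻: pKₐ(CF₃SO₃H (triflic acid)) ≈ -14
OBs⁻: pKₐ(p-BrC₆H₄SO₃H) ≈ -2.8
HCOO⁻: pKₐ(HCOOH) ≈ 3.8
RS⁻: pKₐ(RSH (a thiol)) ≈ 10.5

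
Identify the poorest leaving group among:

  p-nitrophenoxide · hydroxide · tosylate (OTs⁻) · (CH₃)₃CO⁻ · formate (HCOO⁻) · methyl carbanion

tosylate (OTs⁻): pKₐ(p-CH₃C₆H₄SO₃H (TsOH)) ≈ -2.8
formate (HCOO⁻): pKₐ(HCOOH) ≈ 3.8
p-nitrophenoxide: pKₐ(p-nitrophenol) ≈ 7.2
hydroxide: pKₐ(H₂O) ≈ 15.7
(CH₃)₃CO⁻: pKₐ(t-BuOH) ≈ 18
methyl carbanion: pKₐ(CH₄) ≈ 48

methyl carbanion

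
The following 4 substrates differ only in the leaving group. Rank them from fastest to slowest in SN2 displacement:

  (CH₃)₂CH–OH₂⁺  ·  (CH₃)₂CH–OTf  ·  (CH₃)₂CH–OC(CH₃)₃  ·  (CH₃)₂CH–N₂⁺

(CH₃)₂CH–N₂⁺ > (CH₃)₂CH–OTf > (CH₃)₂CH–OH₂⁺ > (CH₃)₂CH–OC(CH₃)₃

With the same alkyl group throughout, only the leaving group differentiates the rates.
The more stable X⁻ (or X) is on its own — i.e. the weaker a base it is — the better a leaving group it makes.
(CH₃)₂CH–N₂⁺ loses N₂: no meaningful conjugate acid; N₂ departs as an exceptionally stable neutral molecule
(CH₃)₂CH–OTf loses OTf⁻: pKₐ(CF₃SO₃H (triflic acid)) ≈ -14
(CH₃)₂CH–OH₂⁺ loses H₂O: pKₐ(H₃O⁺) ≈ -1.7
(CH₃)₂CH–OC(CH₃)₃ loses (CH₃)₃CO⁻: pKₐ(t-BuOH) ≈ 18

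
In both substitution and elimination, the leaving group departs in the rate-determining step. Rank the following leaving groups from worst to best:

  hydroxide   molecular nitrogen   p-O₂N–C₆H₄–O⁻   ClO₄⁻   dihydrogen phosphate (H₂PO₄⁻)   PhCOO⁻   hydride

The more stable X⁻ (or X) is on its own — i.e. the weaker a base it is — the better a leaving group it makes.
molecular nitrogen: no meaningful conjugate acid; N₂ departs as an exceptionally stable neutral molecule
ClO₄⁻: pKₐ(HClO₄) ≈ -10
dihydrogen phosphate (H₂PO₄⁻): pKₐ(H₃PO₄) ≈ 2.1
PhCOO⁻: pKₐ(C₆H₅COOH) ≈ 4.2
p-O₂N–C₆H₄–O⁻: pKₐ(p-nitrophenol) ≈ 7.2 — nitro group delocalises the charge; the classic chromogenic LG
hydroxide: pKₐ(H₂O) ≈ 15.7 — strong base; essentially never leaves without prior activation
hydride: pKₐ(H₂) ≈ 36
The question asks for worst first, so the sequence is read in increasing leaving-group ability.

hydride < hydroxide < p-O₂N–C₆H₄–O⁻ < PhCOO⁻ < dihydrogen phosphate (H₂PO₄⁻) < ClO₄⁻ < molecular nitrogen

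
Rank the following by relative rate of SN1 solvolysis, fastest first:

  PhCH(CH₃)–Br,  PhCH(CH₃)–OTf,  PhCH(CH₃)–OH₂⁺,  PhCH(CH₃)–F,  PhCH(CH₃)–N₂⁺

The skeletons are identical, so relative rate is governed entirely by leaving-group ability.
A good leaving group is a weak base: the lower the pKₐ of its conjugate acid, the more readily it departs.
PhCH(CH₃)–N₂⁺ loses N₂: no meaningful conjugate acid; N₂ departs as an exceptionally stable neutral molecule
PhCH(CH₃)–OTf loses OTf⁻: pKₐ(CF₃SO₃H (triflic acid)) ≈ -14
PhCH(CH₃)–Br loses Br⁻: pKₐ(HBr) ≈ -9
PhCH(CH₃)–OH₂⁺ loses H₂O: pKₐ(H₃O⁺) ≈ -1.7
PhCH(CH₃)–F loses F⁻: pKₐ(HF) ≈ 3.2

PhCH(CH₃)–N₂⁺ > PhCH(CH₃)–OTf > PhCH(CH₃)–Br > PhCH(CH₃)–OH₂⁺ > PhCH(CH₃)–F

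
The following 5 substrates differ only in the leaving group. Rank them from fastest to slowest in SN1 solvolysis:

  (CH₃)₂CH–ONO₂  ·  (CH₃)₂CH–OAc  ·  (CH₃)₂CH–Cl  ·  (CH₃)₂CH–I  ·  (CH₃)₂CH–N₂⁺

(CH₃)₂CH–N₂⁺ > (CH₃)₂CH–I > (CH₃)₂CH–Cl > (CH₃)₂CH–ONO₂ > (CH₃)₂CH–OAc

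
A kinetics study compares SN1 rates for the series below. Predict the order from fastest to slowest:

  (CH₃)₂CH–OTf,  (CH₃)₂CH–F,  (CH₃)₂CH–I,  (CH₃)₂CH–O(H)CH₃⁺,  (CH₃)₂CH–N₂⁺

(CH₃)₂CH–N₂⁺ > (CH₃)₂CH–OTf > (CH₃)₂CH–I > (CH₃)₂CH–O(H)CH₃⁺ > (CH₃)₂CH–F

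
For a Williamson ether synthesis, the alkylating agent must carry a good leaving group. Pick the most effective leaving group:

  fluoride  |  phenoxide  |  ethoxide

Rank by basicity of the departing species: weakest base leaves most easily.
fluoride: pKₐ(HF) ≈ 3.2
phenoxide: pKₐ(C₆H₅OH (phenol)) ≈ 10
ethoxide: pKₐ(CH₃CH₂OH) ≈ 16

fluoride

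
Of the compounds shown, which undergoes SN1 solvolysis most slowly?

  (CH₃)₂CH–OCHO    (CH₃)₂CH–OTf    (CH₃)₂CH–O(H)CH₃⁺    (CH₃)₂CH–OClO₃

The skeletons are identical, so relative rate is governed entirely by leaving-group ability.
Rank by basicity of the departing species: weakest base leaves most easily.
(CH₃)₂CH–OTf loses OTf⁻: pKₐ(CF₃SO₃H (triflic acid)) ≈ -14
(CH₃)₂CH–OClO₃ loses ClO₄⁻: pKₐ(HClO₄) ≈ -10
(CH₃)₂CH–O(H)CH₃⁺ loses R'OH: pKₐ(R'OH₂⁺) ≈ -2.4
(CH₃)₂CH–OCHO loses HCOO⁻: pKₐ(HCOOH) ≈ 3.8

(CH₃)₂CH–OCHO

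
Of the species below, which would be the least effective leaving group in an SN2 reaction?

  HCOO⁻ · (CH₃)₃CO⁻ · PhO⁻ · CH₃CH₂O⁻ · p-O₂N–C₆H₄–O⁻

(CH₃)₃CO⁻

Rank by basicity of the departing species: weakest base leaves most easily.
HCOO⁻: pKₐ(HCOOH) ≈ 3.8
p-O₂N–C₆H₄–O⁻: pKₐ(p-nitrophenol) ≈ 7.2
PhO⁻: pKₐ(C₆H₅OH (phenol)) ≈ 10
CH₃CH₂O⁻: pKₐ(CH₃CH₂OH) ≈ 16
(CH₃)₃CO⁻: pKₐ(t-BuOH) ≈ 18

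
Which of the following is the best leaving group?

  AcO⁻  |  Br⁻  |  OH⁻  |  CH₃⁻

Br⁻: pKₐ(HBr) ≈ -9
AcO⁻: pKₐ(CH₃COOH) ≈ 4.8
OH⁻: pKₐ(H₂O) ≈ 15.7
CH₃⁻: pKₐ(CH₄) ≈ 48

Br⁻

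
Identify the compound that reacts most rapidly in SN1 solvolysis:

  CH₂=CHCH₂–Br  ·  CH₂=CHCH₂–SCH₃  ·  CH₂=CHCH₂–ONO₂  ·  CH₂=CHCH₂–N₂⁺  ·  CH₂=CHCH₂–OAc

The skeletons are identical, so relative rate is governed entirely by leaving-group ability.
Leaving-group ability tracks the stability of the departed species; conjugate-acid pKₐ is the usual yardstick (lower pKₐ → better LG).
CH₂=CHCH₂–N₂⁺ loses N₂: no meaningful conjugate acid; N₂ departs as an exceptionally stable neutral molecule
CH₂=CHCH₂–Br loses Br⁻: pKₐ(HBr) ≈ -9
CH₂=CHCH₂–ONO₂ loses NO₃⁻: pKₐ(HNO₃) ≈ -1.3
CH₂=CHCH₂–OAc loses AcO⁻: pKₐ(CH₃COOH) ≈ 4.8
CH₂=CHCH₂–SCH₃ loses RS⁻: pKₐ(RSH (a thiol)) ≈ 10.5

CH₂=CHCH₂–N₂⁺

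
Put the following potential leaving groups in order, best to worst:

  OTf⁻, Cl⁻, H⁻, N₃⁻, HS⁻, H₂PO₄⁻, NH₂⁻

OTf⁻ > Cl⁻ > H₂PO₄⁻ > N₃⁻ > HS⁻ > H⁻ > NH₂⁻

The more stable X⁻ (or X) is on its own — i.e. the weaker a base it is — the better a leaving group it makes.
OTf⁻: pKₐ(CF₃SO₃H (triflic acid)) ≈ -14 — charge spread over three oxygens and a CF₃ group; the premier leaving group in synthesis
Cl⁻: pKₐ(HCl) ≈ -7
H₂PO₄⁻: pKₐ(H₃PO₄) ≈ 2.1 — moderate base; biological leaving group after further activation
N₃⁻: pKₐ(HN₃) ≈ 4.7
HS⁻: pKₐ(H₂S) ≈ 7 — larger and more polarisable than the oxygen analogue
H⁻: pKₐ(H₂) ≈ 36 — extremely strong base; leaves only in special hydride-transfer contexts
NH₂⁻: pKₐ(NH₃) ≈ 38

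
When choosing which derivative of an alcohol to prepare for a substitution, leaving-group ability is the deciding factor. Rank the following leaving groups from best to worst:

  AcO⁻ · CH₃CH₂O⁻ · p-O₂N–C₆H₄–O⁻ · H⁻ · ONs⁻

A good leaving group is a weak base: the lower the pKₐ of its conjugate acid, the more readily it departs.
ONs⁻: pKₐ(p-O₂NC₆H₄SO₃H) ≈ -3.5
AcO⁻: pKₐ(CH₃COOH) ≈ 4.8
p-O₂N–C₆H₄–O⁻: pKₐ(p-nitrophenol) ≈ 7.2
CH₃CH₂O⁻: pKₐ(CH₃CH₂OH) ≈ 16
H⁻: pKₐ(H₂) ≈ 36

ONs⁻ > AcO⁻ > p-O₂N–C₆H₄–O⁻ > CH₃CH₂O⁻ > H⁻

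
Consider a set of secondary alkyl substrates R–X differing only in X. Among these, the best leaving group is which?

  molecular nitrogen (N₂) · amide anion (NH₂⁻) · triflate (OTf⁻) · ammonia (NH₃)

molecular nitrogen (N₂)

molecular nitrogen (N₂): no meaningful conjugate acid; N₂ departs as an exceptionally stable neutral molecule
triflate (OTf⁻): pKₐ(CF₃SO₃H (triflic acid)) ≈ -14
ammonia (NH₃): pKₐ(NH₄⁺) ≈ 9.2
amide anion (NH₂⁻): pKₐ(NH₃) ≈ 38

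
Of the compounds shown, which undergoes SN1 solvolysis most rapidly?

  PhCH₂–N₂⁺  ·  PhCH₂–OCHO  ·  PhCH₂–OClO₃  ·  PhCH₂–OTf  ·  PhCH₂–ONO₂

PhCH₂–N₂⁺

Same R in every case — rank the leaving groups.
Rank by basicity of the departing species: weakest base leaves most easily.
PhCH₂–N₂⁺ loses N₂: no meaningful conjugate acid; N₂ departs as an exceptionally stable neutral molecule
PhCH₂–OTf loses OTf⁻: pKₐ(CF₃SO₃H (triflic acid)) ≈ -14
PhCH₂–OClO₃ loses ClO₄⁻: pKₐ(HClO₄) ≈ -10
PhCH₂–ONO₂ loses NO₃⁻: pKₐ(HNO₃) ≈ -1.3
PhCH₂–OCHO loses HCOO⁻: pKₐ(HCOOH) ≈ 3.8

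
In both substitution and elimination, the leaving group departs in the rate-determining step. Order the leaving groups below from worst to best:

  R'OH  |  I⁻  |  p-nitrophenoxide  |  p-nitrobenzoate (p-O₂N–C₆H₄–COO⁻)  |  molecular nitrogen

Rank by basicity of the departing species: weakest base leaves most easily.
molecular nitrogen: no meaningful conjugate acid; N₂ departs as an exceptionally stable neutral molecule
I⁻: pKₐ(HI) ≈ -10
R'OH: pKₐ(R'OH₂⁺) ≈ -2.4 — neutral; leaves from a protonated ether (an oxonium ion, R–O(H)R'⁺)
p-nitrobenzoate (p-O₂N–C₆H₄–COO⁻): pKₐ(p-nitrobenzoic acid) ≈ 3.4 — electron-withdrawing nitro group stabilises the carboxylate
p-nitrophenoxide: pKₐ(p-nitrophenol) ≈ 7.2
Reversing gives the worst-to-best order requested.

p-nitrophenoxide < p-nitrobenzoate (p-O₂N–C₆H₄–COO⁻) < R'OH < I⁻ < molecular nitrogen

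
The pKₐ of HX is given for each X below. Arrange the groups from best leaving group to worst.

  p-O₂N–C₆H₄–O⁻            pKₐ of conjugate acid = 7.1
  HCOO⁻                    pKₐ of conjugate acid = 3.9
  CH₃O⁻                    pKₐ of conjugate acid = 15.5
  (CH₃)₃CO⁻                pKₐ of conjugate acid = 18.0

Lower conjugate-acid pKₐ ⇒ weaker base ⇒ better leaving group.
Sorting by the given values: HCOO⁻ (3.9), p-O₂N–C₆H₄–O⁻ (7.1), CH₃O⁻ (15.5), (CH₃)₃CO⁻ (18.0).

HCOO⁻ > p-O₂N–C₆H₄–O⁻ > CH₃O⁻ > (CH₃)₃CO⁻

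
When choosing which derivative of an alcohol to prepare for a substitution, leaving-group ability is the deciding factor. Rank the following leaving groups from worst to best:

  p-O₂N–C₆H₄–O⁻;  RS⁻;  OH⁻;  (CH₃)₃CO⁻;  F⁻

(CH₃)₃CO⁻ < OH⁻ < RS⁻ < p-O₂N–C₆H₄–O⁻ < F⁻

Leaving-group ability tracks the stability of the departed species; conjugate-acid pKₐ is the usual yardstick (lower pKₐ → better LG).
F⁻: pKₐ(HF) ≈ 3.2 — small and strongly basic; the poor halide leaving group
p-O₂N–C₆H₄–O⁻: pKₐ(p-nitrophenol) ≈ 7.2
RS⁻: pKₐ(RSH (a thiol)) ≈ 10.5 — moderately basic; rarely leaves without activation
OH⁻: pKₐ(H₂O) ≈ 15.7 — strong base; essentially never leaves without prior activation
(CH₃)₃CO⁻: pKₐ(t-BuOH) ≈ 18 — bulky, strongly basic alkoxide
Listed from poorest to best leaving group as asked.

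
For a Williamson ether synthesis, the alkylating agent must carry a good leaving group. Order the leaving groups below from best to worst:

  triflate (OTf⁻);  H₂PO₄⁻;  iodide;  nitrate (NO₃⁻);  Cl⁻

Leaving-group ability tracks the stability of the departed species; conjugate-acid pKₐ is the usual yardstick (lower pKₐ → better LG).
triflate (OTf⁻): pKₐ(CF₃SO₃H (triflic acid)) ≈ -14
iodide: pKₐ(HI) ≈ -10
Cl⁻: pKₐ(HCl) ≈ -7
nitrate (NO₃⁻): pKₐ(HNO₃) ≈ -1.3
H₂PO₄⁻: pKₐ(H₃PO₄) ≈ 2.1

triflate (OTf⁻) > iodide > Cl⁻ > nitrate (NO₃⁻) > H₂PO₄⁻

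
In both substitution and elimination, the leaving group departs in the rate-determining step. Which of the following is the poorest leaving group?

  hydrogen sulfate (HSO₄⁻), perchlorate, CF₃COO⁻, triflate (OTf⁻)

CF₃COO⁻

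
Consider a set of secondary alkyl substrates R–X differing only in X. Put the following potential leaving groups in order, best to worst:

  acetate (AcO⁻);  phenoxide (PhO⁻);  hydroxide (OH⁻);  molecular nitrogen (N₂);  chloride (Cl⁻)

molecular nitrogen (N₂) > chloride (Cl⁻) > acetate (AcO⁻) > phenoxide (PhO⁻) > hydroxide (OH⁻)

A good leaving group is a weak base: the lower the pKₐ of its conjugate acid, the more readily it departs.
molecular nitrogen (N₂): no meaningful conjugate acid; N₂ departs as an exceptionally stable neutral molecule
chloride (Cl⁻): pKₐ(HCl) ≈ -7
acetate (AcO⁻): pKₐ(CH₃COOH) ≈ 4.8
phenoxide (PhO⁻): pKₐ(C₆H₅OH (phenol)) ≈ 10
hydroxide (OH⁻): pKₐ(H₂O) ≈ 15.7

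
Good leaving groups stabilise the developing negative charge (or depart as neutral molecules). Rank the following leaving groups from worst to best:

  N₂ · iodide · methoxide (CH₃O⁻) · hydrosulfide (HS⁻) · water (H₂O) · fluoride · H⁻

H⁻ < methoxide (CH₃O⁻) < hydrosulfide (HS⁻) < fluoride < water (H₂O) < iodide < N₂

Leaving-group ability tracks the stability of the departed species; conjugate-acid pKₐ is the usual yardstick (lower pKₐ → better LG).
N₂: no meaningful conjugate acid; N₂ departs as an exceptionally stable neutral molecule
iodide: pKₐ(HI) ≈ -10 — large, highly polarisable; very weak base
water (H₂O): pKₐ(H₃O⁺) ≈ -1.7
fluoride: pKₐ(HF) ≈ 3.2
hydrosulfide (HS⁻): pKₐ(H₂S) ≈ 7 — larger and more polarisable than the oxygen analogue
methoxide (CH₃O⁻): pKₐ(CH₃OH) ≈ 15.5 — strong base; alkoxides do not leave unassisted
H⁻: pKₐ(H₂) ≈ 36
The question asks for worst first, so the sequence is read in increasing leaving-group ability.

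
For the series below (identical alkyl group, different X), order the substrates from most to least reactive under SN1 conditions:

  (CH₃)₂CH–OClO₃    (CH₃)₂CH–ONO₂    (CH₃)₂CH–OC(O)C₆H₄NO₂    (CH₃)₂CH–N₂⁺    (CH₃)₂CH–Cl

(CH₃)₂CH–N₂⁺ > (CH₃)₂CH–OClO₃ > (CH₃)₂CH–Cl > (CH₃)₂CH–ONO₂ > (CH₃)₂CH–OC(O)C₆H₄NO₂

Same R in every case — rank the leaving groups.
A good leaving group is a weak base: the lower the pKₐ of its conjugate acid, the more readily it departs.
(CH₃)₂CH–N₂⁺ loses N₂: no meaningful conjugate acid; N₂ departs as an exceptionally stable neutral molecule
(CH₃)₂CH–OClO₃ loses ClO₄⁻: pKₐ(HClO₄) ≈ -10
(CH₃)₂CH–Cl loses Cl⁻: pKₐ(HCl) ≈ -7
(CH₃)₂CH–ONO₂ loses NO₃⁻: pKₐ(HNO₃) ≈ -1.3
(CH₃)₂CH–OC(O)C₆H₄NO₂ loses p-O₂N–C₆H₄–COO⁻: pKₐ(p-nitrobenzoic acid) ≈ 3.4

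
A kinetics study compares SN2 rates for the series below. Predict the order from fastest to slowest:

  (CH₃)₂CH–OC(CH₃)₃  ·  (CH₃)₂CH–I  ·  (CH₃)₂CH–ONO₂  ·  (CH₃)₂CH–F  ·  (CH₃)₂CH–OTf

Identical carbon frameworks mean the comparison reduces to leaving-group quality.
The more stable X⁻ (or X) is on its own — i.e. the weaker a base it is — the better a leaving group it makes.
(CH₃)₂CH–OTf loses OTf⁻: pKₐ(CF₃SO₃H (triflic acid)) ≈ -14
(CH₃)₂CH–I loses I⁻: pKₐ(HI) ≈ -10
(CH₃)₂CH–ONO₂ loses NO₃⁻: pKₐ(HNO₃) ≈ -1.3
(CH₃)₂CH–F loses F⁻: pKₐ(HF) ≈ 3.2
(CH₃)₂CH–OC(CH₃)₃ loses (CH₃)₃CO⁻: pKₐ(t-BuOH) ≈ 18

(CH₃)₂CH–OTf > (CH₃)₂CH–I > (CH₃)₂CH–ONO₂ > (CH₃)₂CH–F > (CH₃)₂CH–OC(CH₃)₃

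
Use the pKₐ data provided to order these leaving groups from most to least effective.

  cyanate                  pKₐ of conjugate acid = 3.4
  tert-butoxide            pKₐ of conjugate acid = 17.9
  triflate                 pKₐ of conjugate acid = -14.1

Lower conjugate-acid pKₐ ⇒ weaker base ⇒ better leaving group.
Sorting by the given values: triflate (-14.1), cyanate (3.4), tert-butoxide (17.9).

triflate > cyanate > tert-butoxide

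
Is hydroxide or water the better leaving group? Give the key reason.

water

water is the better leaving group.
pKₐ(H₃O⁺) ≈ -1.7 versus pKₐ(H₂O) ≈ 15.7: water is the much weaker base.
Neutral; leaves from a protonated alcohol (R–OH₂⁺).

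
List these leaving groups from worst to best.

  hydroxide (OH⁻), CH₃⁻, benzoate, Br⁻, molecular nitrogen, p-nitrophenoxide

CH₃⁻ < hydroxide (OH⁻) < p-nitrophenoxide < benzoate < Br⁻ < molecular nitrogen

molecular nitrogen: no meaningful conjugate acid; N₂ departs as an exceptionally stable neutral molecule
Br⁻: pKₐ(HBr) ≈ -9
benzoate: pKₐ(C₆H₅COOH) ≈ 4.2 — aryl carboxylate
p-nitrophenoxide: pKₐ(p-nitrophenol) ≈ 7.2 — nitro group delocalises the charge; the classic chromogenic LG
hydroxide (OH⁻): pKₐ(H₂O) ≈ 15.7
CH₃⁻: pKₐ(CH₄) ≈ 48 — unstabilised carbanion; the worst conceivable leaving group
Reversing gives the worst-to-best order requested.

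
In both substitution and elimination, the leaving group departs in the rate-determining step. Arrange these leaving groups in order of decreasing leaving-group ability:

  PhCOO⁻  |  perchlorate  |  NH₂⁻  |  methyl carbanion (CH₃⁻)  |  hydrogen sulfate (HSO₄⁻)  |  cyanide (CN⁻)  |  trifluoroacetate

perchlorate > hydrogen sulfate (HSO₄⁻) > trifluoroacetate > PhCOO⁻ > cyanide (CN⁻) > NH₂⁻ > methyl carbanion (CH₃⁻)

perchlorate: pKₐ(HClO₄) ≈ -10
hydrogen sulfate (HSO₄⁻): pKₐ(H₂SO₄) ≈ -3
trifluoroacetate: pKₐ(CF₃COOH) ≈ 0.2
PhCOO⁻: pKₐ(C₆H₅COOH) ≈ 4.2
cyanide (CN⁻): pKₐ(HCN) ≈ 9.2
NH₂⁻: pKₐ(NH₃) ≈ 38
methyl carbanion (CH₃⁻): pKₐ(CH₄) ≈ 48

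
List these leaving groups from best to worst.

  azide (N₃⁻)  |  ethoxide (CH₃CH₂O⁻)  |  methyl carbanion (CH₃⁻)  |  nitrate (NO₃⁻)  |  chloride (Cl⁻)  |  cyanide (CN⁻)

chloride (Cl⁻) > nitrate (NO₃⁻) > azide (N₃⁻) > cyanide (CN⁻) > ethoxide (CH₃CH₂O⁻) > methyl carbanion (CH₃⁻)

chloride (Cl⁻): pKₐ(HCl) ≈ -7
nitrate (NO₃⁻): pKₐ(HNO₃) ≈ -1.3
azide (N₃⁻): pKₐ(HN₃) ≈ 4.7 — linear, resonance-stabilised
cyanide (CN⁻): pKₐ(HCN) ≈ 9.2
ethoxide (CH₃CH₂O⁻): pKₐ(CH₃CH₂OH) ≈ 16 — strong base; alkoxides do not leave unassisted
methyl carbanion (CH₃⁻): pKₐ(CH₄) ≈ 48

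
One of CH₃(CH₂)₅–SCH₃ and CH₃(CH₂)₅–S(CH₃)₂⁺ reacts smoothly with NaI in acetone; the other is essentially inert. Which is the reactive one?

CH₃(CH₂)₅–S(CH₃)₂⁺

From CH₃(CH₂)₅–SCH₃ the departing group would be RS⁻ (pKₐ(RSH (a thiol)) ≈ 10.5). Moderately basic; rarely leaves without activation.
From CH₃(CH₂)₅–S(CH₃)₂⁺ the leaving group is SR'₂ (pKₐ(R'₂SH⁺) ≈ -7). Neutral; leaves from a sulfonium salt (R–SR'₂⁺).
(In practice CH₃(CH₂)₅–S(CH₃)₂⁺ is made from CH₃(CH₂)₅–SCH₃ by S-methylation with CH₃I, allowing neutral dimethyl sulfide, rather than methanethiolate, to depart.)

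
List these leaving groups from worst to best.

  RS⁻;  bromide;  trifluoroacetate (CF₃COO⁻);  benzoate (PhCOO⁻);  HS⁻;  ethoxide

bromide: pKₐ(HBr) ≈ -9 — weak base; good leaving group
trifluoroacetate (CF₃COO⁻): pKₐ(CF₃COOH) ≈ 0.2 — strongly electron-withdrawing CF₃ stabilises the carboxylate
benzoate (PhCOO⁻): pKₐ(C₆H₅COOH) ≈ 4.2 — aryl carboxylate
HS⁻: pKₐ(H₂S) ≈ 7 — larger and more polarisable than the oxygen analogue
RS⁻: pKₐ(RSH (a thiol)) ≈ 10.5 — moderately basic; rarely leaves without activation
ethoxide: pKₐ(CH₃CH₂OH) ≈ 16 — strong base; alkoxides do not leave unassisted
Listed from poorest to best leaving group as asked.

ethoxide < RS⁻ < HS⁻ < benzoate (PhCOO⁻) < trifluoroacetate (CF₃COO⁻) < bromide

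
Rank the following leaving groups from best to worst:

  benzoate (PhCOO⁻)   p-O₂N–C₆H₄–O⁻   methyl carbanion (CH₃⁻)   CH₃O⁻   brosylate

Rank by basicity of the departing species: weakest base leaves most easily.
brosylate: pKₐ(p-BrC₆H₄SO₃H) ≈ -2.8
benzoate (PhCOO⁻): pKₐ(C₆H₅COOH) ≈ 4.2
p-O₂N–C₆H₄–O⁻: pKₐ(p-nitrophenol) ≈ 7.2
CH₃O⁻: pKₐ(CH₃OH) ≈ 15.5
methyl carbanion (CH₃⁻): pKₐ(CH₄) ≈ 48

brosylate > benzoate (PhCOO⁻) > p-O₂N–C₆H₄–O⁻ > CH₃O⁻ > methyl carbanion (CH₃⁻)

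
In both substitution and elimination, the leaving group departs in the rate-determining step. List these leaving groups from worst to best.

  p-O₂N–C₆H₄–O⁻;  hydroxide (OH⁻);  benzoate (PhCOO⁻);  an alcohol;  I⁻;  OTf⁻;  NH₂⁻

NH₂⁻ < hydroxide (OH⁻) < p-O₂N–C₆H₄–O⁻ < benzoate (PhCOO⁻) < an alcohol < I⁻ < OTf⁻

Leaving-group ability tracks the stability of the departed species; conjugate-acid pKₐ is the usual yardstick (lower pKₐ → better LG).
OTf⁻: pKₐ(CF₃SO₃H (triflic acid)) ≈ -14
I⁻: pKₐ(HI) ≈ -10
an alcohol: pKₐ(R'OH₂⁺) ≈ -2.4
benzoate (PhCOO⁻): pKₐ(C₆H₅COOH) ≈ 4.2
p-O₂N–C₆H₄–O⁻: pKₐ(p-nitrophenol) ≈ 7.2
hydroxide (OH⁻): pKₐ(H₂O) ≈ 15.7
NH₂⁻: pKₐ(NH₃) ≈ 38
The question asks for worst first, so the sequence is read in increasing leaving-group ability.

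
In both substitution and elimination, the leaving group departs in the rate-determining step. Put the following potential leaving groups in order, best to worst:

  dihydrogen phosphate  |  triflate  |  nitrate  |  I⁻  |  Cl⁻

Rank by basicity of the departing species: weakest base leaves most easily.
triflate: pKₐ(CF₃SO₃H (triflic acid)) ≈ -14
I⁻: pKₐ(HI) ≈ -10 — large, highly polarisable; very weak base
Cl⁻: pKₐ(HCl) ≈ -7 — moderately weak base
nitrate: pKₐ(HNO₃) ≈ -1.3
dihydrogen phosphate: pKₐ(H₃PO₄) ≈ 2.1 — moderate base; biological leaving group after further activation

triflate > I⁻ > Cl⁻ > nitrate > dihydrogen phosphate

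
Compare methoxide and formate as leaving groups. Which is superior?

formate

formate is the better leaving group.
pKₐ(HCOOH) ≈ 3.8 versus pKₐ(CH₃OH) ≈ 15.5: formate is the much weaker base.
Resonance-stabilised carboxylate.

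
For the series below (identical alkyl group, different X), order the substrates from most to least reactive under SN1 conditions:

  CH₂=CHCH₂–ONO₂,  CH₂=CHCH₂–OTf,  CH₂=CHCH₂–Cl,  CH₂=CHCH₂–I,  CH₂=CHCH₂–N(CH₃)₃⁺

CH₂=CHCH₂–OTf > CH₂=CHCH₂–I > CH₂=CHCH₂–Cl > CH₂=CHCH₂–ONO₂ > CH₂=CHCH₂–N(CH₃)₃⁺

Same R in every case — rank the leaving groups.
Rank by basicity of the departing species: weakest base leaves most easily.
CH₂=CHCH₂–OTf loses OTf⁻: pKₐ(CF₃SO₃H (triflic acid)) ≈ -14
CH₂=CHCH₂–I loses I⁻: pKₐ(HI) ≈ -10
CH₂=CHCH₂–Cl loses Cl⁻: pKₐ(HCl) ≈ -7
CH₂=CHCH₂–ONO₂ loses NO₃⁻: pKₐ(HNO₃) ≈ -1.3
CH₂=CHCH₂–N(CH₃)₃⁺ loses NR'₃: pKₐ(R'₃NH⁺) ≈ 10.7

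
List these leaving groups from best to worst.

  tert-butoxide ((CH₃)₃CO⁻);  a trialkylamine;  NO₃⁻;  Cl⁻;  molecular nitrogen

Rank by basicity of the departing species: weakest base leaves most easily.
molecular nitrogen: no meaningful conjugate acid; N₂ departs as an exceptionally stable neutral molecule
Cl⁻: pKₐ(HCl) ≈ -7
NO₃⁻: pKₐ(HNO₃) ≈ -1.3 — resonance-delocalised over three oxygens
a trialkylamine: pKₐ(R'₃NH⁺) ≈ 10.7
tert-butoxide ((CH₃)₃CO⁻): pKₐ(t-BuOH) ≈ 18 — bulky, strongly basic alkoxide

molecular nitrogen > Cl⁻ > NO₃⁻ > a trialkylamine > tert-butoxide ((CH₃)₃CO⁻)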